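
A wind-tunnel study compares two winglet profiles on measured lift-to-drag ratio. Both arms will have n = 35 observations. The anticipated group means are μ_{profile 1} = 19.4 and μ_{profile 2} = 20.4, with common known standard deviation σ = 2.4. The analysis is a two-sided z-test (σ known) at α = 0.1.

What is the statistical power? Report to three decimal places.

Power ≈ 0.539

Standardized effect: d = |μ_{profile 1} − μ_{profile 2}| / σ = |19.4 − 20.4| / 2.4 = 0.4167
Noncentrality parameter: δ = d·√(n/2) = 0.4167 × √(35/2) = 1.7430
Two-sided α = 0.1 → critical value z_{0.05} = 1.645.
Power = Φ(δ − 1.645) + Φ(−δ − 1.645) = Φ(0.098) + Φ(-3.388) = 0.5391 + 0.0004 = 0.5395.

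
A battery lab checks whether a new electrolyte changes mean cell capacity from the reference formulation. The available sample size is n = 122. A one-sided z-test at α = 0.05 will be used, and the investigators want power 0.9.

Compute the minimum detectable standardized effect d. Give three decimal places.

Required noncentrality: δ = z_{0.05} + z_{0.10} = 1.645 + 1.282 = 2.926.
δ = d·√n ⇒ d = δ/√n = 2.926/√122 = 0.2649.

d ≈ 0.265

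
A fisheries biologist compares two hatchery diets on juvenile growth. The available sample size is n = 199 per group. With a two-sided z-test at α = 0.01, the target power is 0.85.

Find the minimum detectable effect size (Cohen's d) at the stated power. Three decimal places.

d ≈ 0.362

Required noncentrality: δ = z_{0.005} + z_{0.15} = 2.576 + 1.036 = 3.612.
(The second rejection-region term Φ(−δ − z_{α/2}) is negligible and dropped.)
δ = d·√(n/2) ⇒ d = δ/√(n/2) = 3.612/√(199/2) = 0.3621.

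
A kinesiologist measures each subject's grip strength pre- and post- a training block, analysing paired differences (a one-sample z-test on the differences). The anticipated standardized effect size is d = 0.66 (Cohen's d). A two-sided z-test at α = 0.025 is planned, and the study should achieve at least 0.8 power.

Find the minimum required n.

Set Φ(δ − 2.241) = 0.8; then δ − 2.241 = Φ⁻¹(0.8) = 0.842, giving δ = 3.083.
(The Φ(−δ − z_{α/2}) term is vanishingly small for δ > 0 and is dropped in the standard sample-size formula.)
δ = d·√n ⇒ n = (δ/d)² = (3.083 / 0.66)² = 21.82.
Round up to the next whole unit.

n = 22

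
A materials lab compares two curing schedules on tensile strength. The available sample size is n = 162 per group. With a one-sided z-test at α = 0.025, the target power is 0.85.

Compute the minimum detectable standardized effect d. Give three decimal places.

d ≈ 0.333

Need Φ(δ − 1.960) = 0.85, so δ = 1.960 + 1.036 = 2.996.
δ = d·√(n/2) ⇒ d = δ/√(n/2) = 2.996/√(162/2) = 0.3329.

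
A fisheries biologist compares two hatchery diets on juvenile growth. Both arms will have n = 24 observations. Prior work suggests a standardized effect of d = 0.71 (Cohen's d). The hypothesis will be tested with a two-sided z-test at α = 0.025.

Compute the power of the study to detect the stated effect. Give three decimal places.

Noncentrality parameter: λ = d·√(n/2) = 0.71 × √(24/2) = 2.4595
Two-sided α = 0.025 → critical value z_{0.0125} = 2.241.
Power = Φ(λ − 2.241) + Φ(−λ − 2.241) = Φ(0.218) + Φ(-4.701) = 0.5863 + 0.0000 = 0.5863.

Power ≈ 0.586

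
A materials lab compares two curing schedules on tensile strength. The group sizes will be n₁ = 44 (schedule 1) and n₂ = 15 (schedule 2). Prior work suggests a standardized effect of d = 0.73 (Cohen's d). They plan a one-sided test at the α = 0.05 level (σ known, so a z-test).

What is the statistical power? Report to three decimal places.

Noncentrality parameter: δ = d / √(1/n₁ + 1/n₂) = 0.73 / √(1/44 + 1/15) = 2.4416
One-sided α = 0.05 → critical value z_{0.05} = 1.645.
Power = Φ(δ − 1.645) = Φ(0.797) = 0.7872.

Power ≈ 0.787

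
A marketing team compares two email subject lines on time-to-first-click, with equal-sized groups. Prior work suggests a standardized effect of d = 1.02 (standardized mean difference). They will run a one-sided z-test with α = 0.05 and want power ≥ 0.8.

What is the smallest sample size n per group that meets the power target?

n = 12 per group

Set Φ(δ − 1.645) = 0.8; then δ − 1.645 = Φ⁻¹(0.8) = 0.842, giving δ = 2.486.
δ = d·√(n/2) ⇒ n = 2(δ/d)² = 2 × (2.486 / 1.02)² = 11.88.
Rounding up, n = 12 per group.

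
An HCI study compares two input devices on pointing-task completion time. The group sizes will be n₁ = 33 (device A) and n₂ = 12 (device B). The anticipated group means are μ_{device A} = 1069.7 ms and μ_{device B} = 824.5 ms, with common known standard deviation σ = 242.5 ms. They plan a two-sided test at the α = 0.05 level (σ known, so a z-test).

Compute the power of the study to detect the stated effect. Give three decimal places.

Standardized effect: d = |μ_{device A} − μ_{device B}| / σ = |1069.7 − 824.5| / 242.5 = 1.0111
Noncentrality parameter: δ = d / √(1/n₁ + 1/n₂) = 1.0111 / √(1/33 + 1/12) = 2.9995
Two-sided α = 0.05 → critical value z_{0.025} = 1.960.
Power = Φ(δ − 1.960) + Φ(−δ − 1.960) = Φ(1.040) + Φ(-4.959) = 0.8507 + 0.0000 = 0.8507.

Power ≈ 0.851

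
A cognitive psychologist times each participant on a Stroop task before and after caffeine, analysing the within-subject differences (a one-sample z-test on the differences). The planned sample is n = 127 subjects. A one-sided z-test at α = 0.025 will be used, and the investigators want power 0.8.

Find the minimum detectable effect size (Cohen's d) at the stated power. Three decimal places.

d ≈ 0.249

Need Φ(δ − 1.960) = 0.8, so δ = 1.960 + 0.842 = 2.802.
δ = d·√n ⇒ d = δ/√n = 2.802/√127 = 0.2486.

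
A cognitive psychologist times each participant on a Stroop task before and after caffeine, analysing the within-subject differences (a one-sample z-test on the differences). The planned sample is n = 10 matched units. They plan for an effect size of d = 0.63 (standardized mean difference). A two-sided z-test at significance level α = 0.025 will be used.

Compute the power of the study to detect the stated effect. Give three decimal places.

Noncentrality parameter: δ = d·√n = 0.63 × √10 = 1.9922
Critical value for a two-sided test at α = 0.025: z_{α/2} = 2.241.
Power = Φ(δ − 2.241) + Φ(−δ − 2.241) = Φ(-0.249) + Φ(-4.234) = 0.4016 + 0.0000 = 0.4016.

Power ≈ 0.402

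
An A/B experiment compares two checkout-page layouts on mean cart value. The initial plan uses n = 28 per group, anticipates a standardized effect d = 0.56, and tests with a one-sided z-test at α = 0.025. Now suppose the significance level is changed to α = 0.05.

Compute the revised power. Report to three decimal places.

δ = d·√(n/2) = 0.56 × √(28/2) = 2.0953 (unchanged). New critical value: z_{0.05} = 1.645.
Revised power = P(Z > 1.645 − δ) = Φ(0.450) = 0.6738.

Power ≈ 0.674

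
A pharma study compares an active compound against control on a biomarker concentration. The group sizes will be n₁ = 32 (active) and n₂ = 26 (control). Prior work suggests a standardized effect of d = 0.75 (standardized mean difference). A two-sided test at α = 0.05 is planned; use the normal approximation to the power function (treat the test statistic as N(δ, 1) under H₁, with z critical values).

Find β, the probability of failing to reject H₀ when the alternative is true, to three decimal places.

Noncentrality parameter: δ = d / √(1/n₁ + 1/n₂) = 0.75 / √(1/32 + 1/26) = 2.8406
Critical value for a two-sided test at α = 0.05: z_{α/2} = 1.960.
Power = Φ(δ − 1.960) + Φ(−δ − 1.960) = Φ(0.881) + Φ(-4.801) = 0.8107 + 0.0000 = 0.8107.
Type II error: β = 1 − power = 1 − 0.8107 = 0.1893.

β ≈ 0.189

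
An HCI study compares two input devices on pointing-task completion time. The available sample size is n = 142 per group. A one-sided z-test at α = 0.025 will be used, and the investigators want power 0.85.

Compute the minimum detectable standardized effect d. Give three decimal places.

Required noncentrality: δ = z_{0.025} + z_{0.15} = 1.960 + 1.036 = 2.996.
δ = d·√(n/2) ⇒ d = δ/√(n/2) = 2.996/√(142/2) = 0.3556.

d ≈ 0.356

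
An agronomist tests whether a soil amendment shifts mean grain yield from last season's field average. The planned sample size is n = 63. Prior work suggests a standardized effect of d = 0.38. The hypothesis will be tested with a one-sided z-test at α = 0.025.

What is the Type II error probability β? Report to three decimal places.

β ≈ 0.145

Noncentrality parameter: δ = d·√n = 0.38 × √63 = 3.0162
One-sided α = 0.025 → critical value z_{0.025} = 1.960.
Power = P(Z > 1.960 − δ) = Φ(1.056) = 0.8546.
Type II error: β = 1 − power = 1 − 0.8546 = 0.1454.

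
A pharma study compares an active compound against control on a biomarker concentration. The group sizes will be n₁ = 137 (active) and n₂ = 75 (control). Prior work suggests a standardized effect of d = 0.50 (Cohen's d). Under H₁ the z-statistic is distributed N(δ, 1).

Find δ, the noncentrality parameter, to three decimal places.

δ ≈ 3.481

δ = d / √(1/n₁ + 1/n₂) = 0.50 / √(1/137 + 1/75) = 3.4809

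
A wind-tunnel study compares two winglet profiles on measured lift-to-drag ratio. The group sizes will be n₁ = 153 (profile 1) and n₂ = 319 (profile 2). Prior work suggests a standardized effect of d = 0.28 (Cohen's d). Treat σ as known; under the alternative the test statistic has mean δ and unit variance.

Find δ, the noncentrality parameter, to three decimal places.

δ = d / √(1/n₁ + 1/n₂) = 0.28 / √(1/153 + 1/319) = 2.8473

δ ≈ 2.847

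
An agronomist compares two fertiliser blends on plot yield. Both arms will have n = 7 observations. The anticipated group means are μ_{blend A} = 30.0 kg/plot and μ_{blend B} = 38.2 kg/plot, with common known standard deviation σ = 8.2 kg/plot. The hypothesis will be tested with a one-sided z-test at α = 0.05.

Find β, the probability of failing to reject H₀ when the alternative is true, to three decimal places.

Standardized effect: d = |μ_{blend A} − μ_{blend B}| / σ = |30.0 − 38.2| / 8.2 = 1.0000
Noncentrality parameter: δ = d·√(n/2) = 1.0000 × √(7/2) = 1.8708
One-sided α = 0.05 → critical value z_{0.05} = 1.645.
Power = P(Z > 1.645 − δ) = Φ(0.226) = 0.5894.
Type II error: β = 1 − power = 1 − 0.5894 = 0.4106.

β ≈ 0.411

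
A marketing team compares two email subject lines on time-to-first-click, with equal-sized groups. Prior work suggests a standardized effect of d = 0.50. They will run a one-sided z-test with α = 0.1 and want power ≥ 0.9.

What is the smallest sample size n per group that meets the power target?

n = 53 per group

For power 0.9 need Φ(δ − z_{0.1}) = 0.9, so δ = z_{0.1} + z_{0.10} = 1.282 + 1.282 = 2.563.
δ = d·√(n/2) ⇒ n = 2(δ/d)² = 2 × (2.563 / 0.50)² = 52.56.
Rounding up, n = 53 per group.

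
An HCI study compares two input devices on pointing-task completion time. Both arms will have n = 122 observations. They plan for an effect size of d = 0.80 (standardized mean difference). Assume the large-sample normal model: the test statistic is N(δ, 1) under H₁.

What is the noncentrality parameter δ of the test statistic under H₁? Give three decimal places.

δ ≈ 6.248

δ = d·√(n/2) = 0.80 × √(122/2) = 6.2482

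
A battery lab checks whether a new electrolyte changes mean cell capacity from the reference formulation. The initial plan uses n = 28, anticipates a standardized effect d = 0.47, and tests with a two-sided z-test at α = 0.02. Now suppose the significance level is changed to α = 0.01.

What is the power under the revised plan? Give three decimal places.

Power ≈ 0.465

δ = d·√n = 0.47 × √28 = 2.4870 (unchanged). New critical value: z_{0.005} = 2.576.
Revised power = Φ(δ − 2.576) + Φ(−δ − 2.576) = Φ(-0.089) + Φ(-5.063) = 0.4646 + 0.0000 = 0.4646.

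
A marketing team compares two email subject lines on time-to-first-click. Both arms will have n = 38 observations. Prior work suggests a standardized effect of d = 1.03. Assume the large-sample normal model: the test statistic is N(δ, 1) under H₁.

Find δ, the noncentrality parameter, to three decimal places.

δ ≈ 4.490

The noncentrality parameter scales effect size by the design's sample-size factor: δ = d·√(n/2) = 1.03 × √(38/2) = 4.4897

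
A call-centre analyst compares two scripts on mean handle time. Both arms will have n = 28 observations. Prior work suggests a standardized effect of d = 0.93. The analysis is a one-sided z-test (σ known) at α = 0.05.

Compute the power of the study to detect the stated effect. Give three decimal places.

Power ≈ 0.967

Noncentrality parameter: δ = d·√(n/2) = 0.93 × √(28/2) = 3.4797
One-sided α = 0.05 → critical value z_{0.05} = 1.645.
Power = P(Z > 1.645 − δ) = Φ(1.835) = 0.9667.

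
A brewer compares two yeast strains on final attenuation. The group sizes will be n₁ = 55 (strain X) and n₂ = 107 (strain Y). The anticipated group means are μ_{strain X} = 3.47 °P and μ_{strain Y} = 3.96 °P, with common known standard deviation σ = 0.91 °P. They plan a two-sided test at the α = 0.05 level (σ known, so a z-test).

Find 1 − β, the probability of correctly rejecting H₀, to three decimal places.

Power ≈ 0.901

Standardized effect: d = |μ_{strain X} − μ_{strain Y}| / σ = |3.47 − 3.96| / 0.91 = 0.5385
Noncentrality parameter: δ = d / √(1/n₁ + 1/n₂) = 0.5385 / √(1/55 + 1/107) = 3.2454
Critical value for a two-sided test at α = 0.05: z_{α/2} = 1.960.
Power = Φ(δ − 1.960) + Φ(−δ − 1.960) = Φ(1.285) + Φ(-5.205) = 0.9007 + 0.0000 = 0.9007.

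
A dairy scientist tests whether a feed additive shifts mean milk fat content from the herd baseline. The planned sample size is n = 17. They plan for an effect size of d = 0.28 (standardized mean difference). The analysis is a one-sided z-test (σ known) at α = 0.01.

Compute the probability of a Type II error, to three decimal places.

Noncentrality parameter: δ = d·√n = 0.28 × √17 = 1.1545
One-sided α = 0.01 → critical value z_{0.01} = 2.326.
Power = Φ(δ − 2.326) = Φ(-1.172) = 0.1206.
Type II error: β = 1 − power = 1 − 0.1206 = 0.8794.

β ≈ 0.879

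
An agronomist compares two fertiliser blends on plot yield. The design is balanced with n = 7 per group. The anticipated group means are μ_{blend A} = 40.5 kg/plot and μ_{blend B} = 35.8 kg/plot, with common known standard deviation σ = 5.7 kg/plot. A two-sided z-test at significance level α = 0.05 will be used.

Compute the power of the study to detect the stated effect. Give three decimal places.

Standardized effect: d = |μ_{blend A} − μ_{blend B}| / σ = |40.5 − 35.8| / 5.7 = 0.8246
Noncentrality parameter: δ = d·√(n/2) = 0.8246 × √(7/2) = 1.5426
Critical value for a two-sided test at α = 0.05: z_{α/2} = 1.960.
Power = Φ(δ − 1.960) + Φ(−δ − 1.960) = Φ(-0.417) + Φ(-3.503) = 0.3382 + 0.0002 = 0.3384.

Power ≈ 0.338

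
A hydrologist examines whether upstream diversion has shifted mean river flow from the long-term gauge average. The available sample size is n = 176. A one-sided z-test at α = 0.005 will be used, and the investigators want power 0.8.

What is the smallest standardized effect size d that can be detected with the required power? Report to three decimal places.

d ≈ 0.258

Need Φ(δ − 2.576) = 0.8, so δ = 2.576 + 0.842 = 3.417.
δ = d·√n ⇒ d = δ/√n = 3.417/√176 = 0.2576.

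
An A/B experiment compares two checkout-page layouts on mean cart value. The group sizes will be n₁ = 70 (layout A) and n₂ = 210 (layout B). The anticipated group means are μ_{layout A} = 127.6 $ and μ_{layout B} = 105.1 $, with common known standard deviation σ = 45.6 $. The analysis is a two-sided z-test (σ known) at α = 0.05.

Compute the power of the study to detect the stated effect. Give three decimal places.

Standardized effect: d = |μ_{layout A} − μ_{layout B}| / σ = |127.6 − 105.1| / 45.6 = 0.4934
Noncentrality parameter: δ = d / √(1/n₁ + 1/n₂) = 0.4934 / √(1/70 + 1/210) = 3.5752
Critical value for a two-sided test at α = 0.05: z_{α/2} = 1.960.
Power = Φ(δ − 1.960) + Φ(−δ − 1.960) = Φ(1.615) + Φ(-5.535) = 0.9469 + 0.0000 = 0.9469.

Power ≈ 0.947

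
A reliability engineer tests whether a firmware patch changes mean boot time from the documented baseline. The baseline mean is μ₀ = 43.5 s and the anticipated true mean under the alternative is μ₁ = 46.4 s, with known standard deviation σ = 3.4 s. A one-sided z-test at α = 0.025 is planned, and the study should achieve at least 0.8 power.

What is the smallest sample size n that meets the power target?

Standardized effect: d = |μ₁ − μ₀| / σ = |46.4 − 43.5| / 3.4 = 0.8529
Set Φ(δ − 1.960) = 0.8; then δ − 1.960 = Φ⁻¹(0.8) = 0.842, giving δ = 2.802.
δ = d·√n ⇒ n = (δ/d)² = (2.802 / 0.8529)² = 10.79.
Rounding up, n = 11.

n = 11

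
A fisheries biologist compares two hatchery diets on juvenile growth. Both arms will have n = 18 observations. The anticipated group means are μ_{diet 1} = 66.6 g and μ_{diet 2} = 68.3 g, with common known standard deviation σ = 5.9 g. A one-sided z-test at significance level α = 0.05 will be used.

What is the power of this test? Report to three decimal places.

Power ≈ 0.218

Standardized effect: d = |μ_{diet 1} − μ_{diet 2}| / σ = |66.6 − 68.3| / 5.9 = 0.2881
Noncentrality parameter: δ = d·√(n/2) = 0.2881 × √(18/2) = 0.8644
One-sided α = 0.05 → critical value z_{0.05} = 1.645.
Power = P(Z > 1.645 − δ) = Φ(-0.780) = 0.2176.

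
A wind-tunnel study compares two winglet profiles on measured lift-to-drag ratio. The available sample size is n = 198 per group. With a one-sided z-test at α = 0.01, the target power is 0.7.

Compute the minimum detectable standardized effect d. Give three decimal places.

Required noncentrality: δ = z_{0.01} + z_{0.30} = 2.326 + 0.524 = 2.851.
δ = d·√(n/2) ⇒ d = δ/√(n/2) = 2.851/√(198/2) = 0.2865.

d ≈ 0.287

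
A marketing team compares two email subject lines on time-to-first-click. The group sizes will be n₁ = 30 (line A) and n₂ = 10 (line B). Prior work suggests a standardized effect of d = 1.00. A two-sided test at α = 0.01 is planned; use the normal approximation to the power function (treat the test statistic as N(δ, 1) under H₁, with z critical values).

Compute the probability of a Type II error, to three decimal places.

Noncentrality parameter: δ = d / √(1/n₁ + 1/n₂) = 1.00 / √(1/30 + 1/10) = 2.7386
Two-sided α = 0.01 → critical value z_{0.005} = 2.576.
Power = Φ(δ − 2.576) + Φ(−δ − 2.576) = Φ(0.163) + Φ(-5.314) = 0.5647 + 0.0000 = 0.5647.
Type II error: β = 1 − power = 1 − 0.5647 = 0.4353.

β ≈ 0.435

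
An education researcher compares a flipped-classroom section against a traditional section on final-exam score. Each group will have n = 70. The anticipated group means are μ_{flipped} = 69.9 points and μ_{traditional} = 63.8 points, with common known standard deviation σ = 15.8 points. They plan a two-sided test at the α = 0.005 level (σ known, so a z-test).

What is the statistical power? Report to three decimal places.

Standardized effect: d = |μ_{flipped} − μ_{traditional}| / σ = |69.9 − 63.8| / 15.8 = 0.3861
Noncentrality parameter: δ = d·√(n/2) = 0.3861 × √(70/2) = 2.2841
Two-sided α = 0.005 → critical value z_{0.0025} = 2.807.
Power = Φ(δ − 2.807) + Φ(−δ − 2.807) = Φ(-0.523) + Φ(-5.091) = 0.3005 + 0.0000 = 0.3005.

Power ≈ 0.300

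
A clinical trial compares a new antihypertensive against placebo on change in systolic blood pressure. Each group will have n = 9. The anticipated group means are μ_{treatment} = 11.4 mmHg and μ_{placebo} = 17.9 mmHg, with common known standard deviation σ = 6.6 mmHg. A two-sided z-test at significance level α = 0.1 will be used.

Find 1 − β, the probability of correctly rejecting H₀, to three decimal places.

Standardized effect: d = |μ_{treatment} − μ_{placebo}| / σ = |11.4 − 17.9| / 6.6 = 0.9848
Noncentrality parameter: δ = d·√(n/2) = 0.9848 × √(9/2) = 2.0892
Critical value for a two-sided test at α = 0.1: z_{α/2} = 1.645.
Power = Φ(δ − 1.645) + Φ(−δ − 1.645) = Φ(0.444) + Φ(-3.734) = 0.6716 + 0.0001 = 0.6717.

Power ≈ 0.672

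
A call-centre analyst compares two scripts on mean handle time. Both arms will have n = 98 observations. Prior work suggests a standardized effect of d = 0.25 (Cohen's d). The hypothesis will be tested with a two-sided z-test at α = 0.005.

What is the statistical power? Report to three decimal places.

Power ≈ 0.145

Noncentrality parameter: δ = d·√(n/2) = 0.25 × √(98/2) = 1.7500
Critical value for a two-sided test at α = 0.005: z_{α/2} = 2.807.
Power = Φ(δ − 2.807) + Φ(−δ − 2.807) = Φ(-1.057) + Φ(-4.557) = 0.1452 + 0.0000 = 0.1453.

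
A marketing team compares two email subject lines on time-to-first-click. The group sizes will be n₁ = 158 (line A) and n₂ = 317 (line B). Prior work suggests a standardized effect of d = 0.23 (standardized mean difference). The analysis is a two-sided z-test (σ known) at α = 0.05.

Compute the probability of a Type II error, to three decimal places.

Noncentrality parameter: δ = d / √(1/n₁ + 1/n₂) = 0.23 / √(1/158 + 1/317) = 2.3618
Critical value for a two-sided test at α = 0.05: z_{α/2} = 1.960.
Power = Φ(δ − 1.960) + Φ(−δ − 1.960) = Φ(0.402) + Φ(-4.322) = 0.6561 + 0.0000 = 0.6561.
Type II error: β = 1 − power = 1 − 0.6561 = 0.3439.

β ≈ 0.344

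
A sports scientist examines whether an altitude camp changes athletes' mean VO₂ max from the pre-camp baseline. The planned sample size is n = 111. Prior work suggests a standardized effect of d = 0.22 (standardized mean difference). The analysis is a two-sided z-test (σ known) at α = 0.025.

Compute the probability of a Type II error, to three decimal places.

Noncentrality parameter: δ = d·√n = 0.22 × √111 = 2.3178
Two-sided α = 0.025 → critical value z_{0.0125} = 2.241.
Power = Φ(δ − 2.241) + Φ(−δ − 2.241) = Φ(0.076) + Φ(-4.559) = 0.5305 + 0.0000 = 0.5305.
Type II error: β = 1 − power = 1 − 0.5305 = 0.4695.

β ≈ 0.470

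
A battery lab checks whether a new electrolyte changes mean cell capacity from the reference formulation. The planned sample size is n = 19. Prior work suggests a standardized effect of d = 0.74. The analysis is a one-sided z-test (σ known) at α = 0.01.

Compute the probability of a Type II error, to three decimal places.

Noncentrality parameter: δ = d·√n = 0.74 × √19 = 3.2256
Critical value for a one-sided test at α = 0.01: z_α = 2.326.
Power = Φ(δ − 2.326) = Φ(0.899) = 0.8157.
Type II error: β = 1 − power = 1 − 0.8157 = 0.1843.

β ≈ 0.184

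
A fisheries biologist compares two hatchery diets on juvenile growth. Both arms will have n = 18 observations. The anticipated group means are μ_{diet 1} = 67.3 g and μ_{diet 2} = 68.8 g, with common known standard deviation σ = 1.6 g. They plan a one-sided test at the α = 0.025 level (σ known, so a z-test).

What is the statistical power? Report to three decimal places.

Standardized effect: d = |μ_{diet 1} − μ_{diet 2}| / σ = |67.3 − 68.8| / 1.6 = 0.9375
Noncentrality parameter: λ = d·√(n/2) = 0.9375 × √(18/2) = 2.8125
Critical value for a one-sided test at α = 0.025: z_α = 1.960.
Power = Φ(λ − 1.960) = Φ(0.853) = 0.8030.

Power ≈ 0.803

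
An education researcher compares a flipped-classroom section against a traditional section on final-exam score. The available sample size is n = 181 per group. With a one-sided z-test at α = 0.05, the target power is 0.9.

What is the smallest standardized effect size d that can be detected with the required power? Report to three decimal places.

d ≈ 0.308

Required noncentrality: δ = z_{0.05} + z_{0.10} = 1.645 + 1.282 = 2.926.
δ = d·√(n/2) ⇒ d = δ/√(n/2) = 2.926/√(181/2) = 0.3076.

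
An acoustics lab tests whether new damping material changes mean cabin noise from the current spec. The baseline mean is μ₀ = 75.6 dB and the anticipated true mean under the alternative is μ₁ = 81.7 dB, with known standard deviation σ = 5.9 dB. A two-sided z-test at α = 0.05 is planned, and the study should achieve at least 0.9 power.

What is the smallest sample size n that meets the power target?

Standardized effect: d = |μ₁ − μ₀| / σ = |81.7 − 75.6| / 5.9 = 1.0339
Set Φ(δ − 1.960) = 0.9; then δ − 1.960 = Φ⁻¹(0.9) = 1.282, giving δ = 3.242.
(The Φ(−δ − z_{α/2}) term is vanishingly small for δ > 0 and is dropped in the standard sample-size formula.)
δ = d·√n ⇒ n = (δ/d)² = (3.242 / 1.0339)² = 9.83.
Rounding up, n = 10.

n = 10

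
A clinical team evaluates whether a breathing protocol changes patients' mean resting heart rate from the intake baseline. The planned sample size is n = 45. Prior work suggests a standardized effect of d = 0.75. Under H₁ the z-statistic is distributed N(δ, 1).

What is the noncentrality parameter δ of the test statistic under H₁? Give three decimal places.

The noncentrality parameter scales effect size by the design's sample-size factor: δ = d·√n = 0.75 × √45 = 5.0312

δ ≈ 5.031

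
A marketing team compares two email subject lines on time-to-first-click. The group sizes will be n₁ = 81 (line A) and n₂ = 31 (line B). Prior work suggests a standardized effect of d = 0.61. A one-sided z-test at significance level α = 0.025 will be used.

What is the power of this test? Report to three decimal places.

Noncentrality parameter: δ = d / √(1/n₁ + 1/n₂) = 0.61 / √(1/81 + 1/31) = 2.8883
One-sided α = 0.025 → critical value z_{0.025} = 1.960.
Power = P(Z > 1.960 − δ) = Φ(0.928) = 0.8234.

Power ≈ 0.823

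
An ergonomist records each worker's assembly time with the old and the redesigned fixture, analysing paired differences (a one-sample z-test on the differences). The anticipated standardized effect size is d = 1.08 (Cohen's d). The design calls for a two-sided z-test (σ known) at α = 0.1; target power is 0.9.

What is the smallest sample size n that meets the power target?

n = 8

For power 0.9 need Φ(δ − z_{0.05}) = 0.9, so δ = z_{0.05} + z_{0.10} = 1.645 + 1.282 = 2.926.
(Ignoring the negligible lower-tail rejection probability gives the usual closed-form inversion.)
δ = d·√n ⇒ n = (δ/d)² = (2.926 / 1.08)² = 7.34.
Rounding up, n = 8.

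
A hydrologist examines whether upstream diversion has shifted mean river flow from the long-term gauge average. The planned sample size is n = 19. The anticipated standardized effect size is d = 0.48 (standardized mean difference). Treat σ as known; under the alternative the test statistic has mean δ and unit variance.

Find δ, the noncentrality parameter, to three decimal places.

The noncentrality parameter scales effect size by the design's sample-size factor: δ = d·√n = 0.48 × √19 = 2.0923

δ ≈ 2.092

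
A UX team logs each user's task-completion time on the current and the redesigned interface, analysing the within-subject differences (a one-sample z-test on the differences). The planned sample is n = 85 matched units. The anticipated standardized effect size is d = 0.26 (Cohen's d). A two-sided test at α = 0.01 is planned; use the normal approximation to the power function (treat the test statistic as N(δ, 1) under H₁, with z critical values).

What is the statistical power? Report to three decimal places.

Noncentrality parameter: δ = d·√n = 0.26 × √85 = 2.3971
Critical value for a two-sided test at α = 0.01: z_{α/2} = 2.576.
Power = Φ(δ − 2.576) + Φ(−δ − 2.576) = Φ(-0.179) + Φ(-4.973) = 0.4291 + 0.0000 = 0.4291.

Power ≈ 0.429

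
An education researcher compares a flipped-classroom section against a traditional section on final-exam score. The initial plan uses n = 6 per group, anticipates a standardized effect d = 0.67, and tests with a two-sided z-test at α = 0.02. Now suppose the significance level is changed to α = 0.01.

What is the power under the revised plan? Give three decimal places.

δ = d·√(n/2) = 0.67 × √(6/2) = 1.1605 (unchanged). New critical value: z_{0.005} = 2.576.
Revised power = Φ(δ − 2.576) + Φ(−δ − 2.576) = Φ(-1.415) + Φ(-3.736) = 0.0785 + 0.0001 = 0.0786.

Power ≈ 0.079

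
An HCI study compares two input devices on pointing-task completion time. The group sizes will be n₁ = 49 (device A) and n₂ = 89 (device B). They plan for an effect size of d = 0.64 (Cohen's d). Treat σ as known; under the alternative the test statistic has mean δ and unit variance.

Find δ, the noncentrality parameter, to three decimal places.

δ = d / √(1/n₁ + 1/n₂) = 0.64 / √(1/49 + 1/89) = 3.5978

δ ≈ 3.598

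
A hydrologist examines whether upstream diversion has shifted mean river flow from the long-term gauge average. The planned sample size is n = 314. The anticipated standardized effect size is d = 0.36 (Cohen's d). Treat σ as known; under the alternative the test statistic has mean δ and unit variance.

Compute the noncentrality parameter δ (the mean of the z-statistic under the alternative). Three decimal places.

The noncentrality parameter scales effect size by the design's sample-size factor: δ = d·√n = 0.36 × √314 = 6.3792

δ ≈ 6.379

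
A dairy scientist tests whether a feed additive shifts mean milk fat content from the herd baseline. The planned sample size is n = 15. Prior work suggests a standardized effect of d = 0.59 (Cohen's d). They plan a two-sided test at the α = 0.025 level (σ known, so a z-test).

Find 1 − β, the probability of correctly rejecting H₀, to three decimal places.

Power ≈ 0.517

Noncentrality parameter: δ = d·√n = 0.59 × √15 = 2.2851
Critical value for a two-sided test at α = 0.025: z_{α/2} = 2.241.
Power = Φ(δ − 2.241) + Φ(−δ − 2.241) = Φ(0.044) + Φ(-4.526) = 0.5174 + 0.0000 = 0.5174.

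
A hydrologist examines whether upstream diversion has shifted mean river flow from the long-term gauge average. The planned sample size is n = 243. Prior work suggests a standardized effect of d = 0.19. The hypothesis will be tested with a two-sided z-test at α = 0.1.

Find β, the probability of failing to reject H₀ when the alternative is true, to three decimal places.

Noncentrality parameter: δ = d·√n = 0.19 × √243 = 2.9618
Critical value for a two-sided test at α = 0.1: z_{α/2} = 1.645.
Power = Φ(δ − 1.645) + Φ(−δ − 1.645) = Φ(1.317) + Φ(-4.607) = 0.9061 + 0.0000 = 0.9061.
Type II error: β = 1 − power = 1 − 0.9061 = 0.0939.

β ≈ 0.094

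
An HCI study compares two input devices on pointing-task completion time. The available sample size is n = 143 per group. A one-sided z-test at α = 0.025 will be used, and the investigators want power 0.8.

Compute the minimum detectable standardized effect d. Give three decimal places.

d ≈ 0.331

Required noncentrality: δ = z_{0.025} + z_{0.20} = 1.960 + 0.842 = 2.802.
δ = d·√(n/2) ⇒ d = δ/√(n/2) = 2.802/√(143/2) = 0.3313.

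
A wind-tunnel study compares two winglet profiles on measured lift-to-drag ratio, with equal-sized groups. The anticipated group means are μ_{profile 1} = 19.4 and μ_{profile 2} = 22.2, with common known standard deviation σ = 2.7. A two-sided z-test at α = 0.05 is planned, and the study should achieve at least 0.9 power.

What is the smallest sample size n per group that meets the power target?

n = 20 per group

Standardized effect: d = |μ_{profile 1} − μ_{profile 2}| / σ = |19.4 − 22.2| / 2.7 = 1.0370
Set Φ(δ − 1.960) = 0.9; then δ − 1.960 = Φ⁻¹(0.9) = 1.282, giving δ = 3.242.
(For δ > 0 the lower-tail rejection region contributes negligibly to power, so the one-term inversion is standard.)
δ = d·√(n/2) ⇒ n = 2(δ/d)² = 2 × (3.242 / 1.0370)² = 19.54.
Round up to the next whole unit.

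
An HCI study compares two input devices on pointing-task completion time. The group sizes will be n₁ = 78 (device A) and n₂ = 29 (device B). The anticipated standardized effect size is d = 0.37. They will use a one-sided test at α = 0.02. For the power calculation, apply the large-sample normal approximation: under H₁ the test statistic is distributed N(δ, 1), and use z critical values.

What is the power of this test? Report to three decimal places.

Power ≈ 0.362

Noncentrality parameter: δ = d / √(1/n₁ + 1/n₂) = 0.37 / √(1/78 + 1/29) = 1.7012
Critical value for a one-sided test at α = 0.02: z_α = 2.054.
Power = Φ(δ − 2.054) = Φ(-0.353) = 0.3622.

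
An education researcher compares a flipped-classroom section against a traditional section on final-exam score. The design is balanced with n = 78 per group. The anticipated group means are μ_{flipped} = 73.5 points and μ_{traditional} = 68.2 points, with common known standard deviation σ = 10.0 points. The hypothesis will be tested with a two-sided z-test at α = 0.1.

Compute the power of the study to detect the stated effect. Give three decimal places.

Power ≈ 0.952

Standardized effect: d = |μ_{flipped} − μ_{traditional}| / σ = |73.5 − 68.2| / 10.0 = 0.5300
Noncentrality parameter: δ = d·√(n/2) = 0.5300 × √(78/2) = 3.3098
Critical value for a two-sided test at α = 0.1: z_{α/2} = 1.645.
Power = Φ(δ − 1.645) + Φ(−δ − 1.645) = Φ(1.665) + Φ(-4.955) = 0.9520 + 0.0000 = 0.9520.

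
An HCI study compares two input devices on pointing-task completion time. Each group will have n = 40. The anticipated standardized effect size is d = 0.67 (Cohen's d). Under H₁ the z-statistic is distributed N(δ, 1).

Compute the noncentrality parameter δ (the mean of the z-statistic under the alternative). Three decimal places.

δ ≈ 2.996

δ = d·√(n/2) = 0.67 × √(40/2) = 2.9963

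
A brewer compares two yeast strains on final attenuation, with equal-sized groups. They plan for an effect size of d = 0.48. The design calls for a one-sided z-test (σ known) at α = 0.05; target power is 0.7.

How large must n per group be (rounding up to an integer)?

n = 41 per group

Set Φ(δ − 1.645) = 0.7; then δ − 1.645 = Φ⁻¹(0.7) = 0.524, giving δ = 2.169.
δ = d·√(n/2) ⇒ n = 2(δ/d)² = 2 × (2.169 / 0.48)² = 40.85.
Round up to the next whole unit.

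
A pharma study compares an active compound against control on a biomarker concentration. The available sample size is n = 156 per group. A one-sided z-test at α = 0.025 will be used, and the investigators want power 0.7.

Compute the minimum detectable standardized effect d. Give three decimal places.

Need Φ(δ − 1.960) = 0.7, so δ = 1.960 + 0.524 = 2.484.
δ = d·√(n/2) ⇒ d = δ/√(n/2) = 2.484/√(156/2) = 0.2813.

d ≈ 0.281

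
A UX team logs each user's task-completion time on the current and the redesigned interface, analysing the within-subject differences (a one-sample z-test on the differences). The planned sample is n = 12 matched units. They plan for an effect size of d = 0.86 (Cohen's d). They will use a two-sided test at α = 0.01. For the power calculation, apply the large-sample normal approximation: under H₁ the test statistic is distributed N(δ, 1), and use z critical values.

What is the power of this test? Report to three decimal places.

Power ≈ 0.657

Noncentrality parameter: δ = d·√n = 0.86 × √12 = 2.9791
Critical value for a two-sided test at α = 0.01: z_{α/2} = 2.576.
Power = Φ(δ − 2.576) + Φ(−δ − 2.576) = Φ(0.403) + Φ(-5.555) = 0.6566 + 0.0000 = 0.6566.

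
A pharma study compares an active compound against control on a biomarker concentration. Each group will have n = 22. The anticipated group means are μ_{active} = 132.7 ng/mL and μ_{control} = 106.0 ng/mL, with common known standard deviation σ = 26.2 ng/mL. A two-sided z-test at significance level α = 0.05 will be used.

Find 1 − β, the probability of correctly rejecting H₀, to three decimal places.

Power ≈ 0.922

Standardized effect: d = |μ_{active} − μ_{control}| / σ = |132.7 − 106.0| / 26.2 = 1.0191
Noncentrality parameter: δ = d·√(n/2) = 1.0191 × √(22/2) = 3.3799
Two-sided α = 0.05 → critical value z_{0.025} = 1.960.
Power = Φ(δ − 1.960) + Φ(−δ − 1.960) = Φ(1.420) + Φ(-5.340) = 0.9222 + 0.0000 = 0.9222.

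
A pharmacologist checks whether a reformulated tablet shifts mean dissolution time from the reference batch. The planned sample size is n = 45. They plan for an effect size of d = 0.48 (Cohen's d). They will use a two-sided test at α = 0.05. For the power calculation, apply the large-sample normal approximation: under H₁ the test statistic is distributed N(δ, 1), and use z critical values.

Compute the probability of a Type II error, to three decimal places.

β ≈ 0.104

Noncentrality parameter: λ = d·√n = 0.48 × √45 = 3.2199
Critical value for a two-sided test at α = 0.05: z_{α/2} = 1.960.
Power = Φ(λ − 1.960) + Φ(−λ − 1.960) = Φ(1.260) + Φ(-5.180) = 0.8962 + 0.0000 = 0.8962.
Type II error: β = 1 − power = 1 − 0.8962 = 0.1038.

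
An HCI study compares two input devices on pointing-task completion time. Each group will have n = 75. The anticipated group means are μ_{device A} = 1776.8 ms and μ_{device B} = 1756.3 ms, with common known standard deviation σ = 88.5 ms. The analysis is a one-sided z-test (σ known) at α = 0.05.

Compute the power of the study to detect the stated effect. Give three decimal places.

Power ≈ 0.410

Standardized effect: d = |μ_{device A} − μ_{device B}| / σ = |1776.8 − 1756.3| / 88.5 = 0.2316
Noncentrality parameter: λ = d·√(n/2) = 0.2316 × √(75/2) = 1.4185
One-sided α = 0.05 → critical value z_{0.05} = 1.645.
Power = P(Z > 1.645 − λ) = Φ(-0.226) = 0.4105.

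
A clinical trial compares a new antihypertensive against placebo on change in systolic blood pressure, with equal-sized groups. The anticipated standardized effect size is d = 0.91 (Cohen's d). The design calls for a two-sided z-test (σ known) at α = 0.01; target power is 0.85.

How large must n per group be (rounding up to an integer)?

n = 32 per group

For power 0.85 need Φ(δ − z_{0.005}) = 0.85, so δ = z_{0.005} + z_{0.15} = 2.576 + 1.036 = 3.612.
(For δ > 0 the lower-tail rejection region contributes negligibly to power, so the one-term inversion is standard.)
δ = d·√(n/2) ⇒ n = 2(δ/d)² = 2 × (3.612 / 0.91)² = 31.51.
Round up to the next whole unit.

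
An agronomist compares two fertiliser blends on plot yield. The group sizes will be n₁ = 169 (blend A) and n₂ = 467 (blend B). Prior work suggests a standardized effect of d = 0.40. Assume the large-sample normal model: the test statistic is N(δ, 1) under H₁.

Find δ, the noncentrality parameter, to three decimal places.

δ ≈ 4.456

The noncentrality parameter scales effect size by the design's sample-size factor: δ = d / √(1/n₁ + 1/n₂) = 0.40 / √(1/169 + 1/467) = 4.4559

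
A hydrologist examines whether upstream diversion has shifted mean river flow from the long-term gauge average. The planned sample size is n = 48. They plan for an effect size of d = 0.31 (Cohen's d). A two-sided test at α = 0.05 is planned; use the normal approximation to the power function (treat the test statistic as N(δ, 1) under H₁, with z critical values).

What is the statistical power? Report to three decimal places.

Power ≈ 0.574

Noncentrality parameter: δ = d·√n = 0.31 × √48 = 2.1477
Two-sided α = 0.05 → critical value z_{0.025} = 1.960.
Power = Φ(δ − 1.960) + Φ(−δ − 1.960) = Φ(0.188) + Φ(-4.108) = 0.5745 + 0.0000 = 0.5745.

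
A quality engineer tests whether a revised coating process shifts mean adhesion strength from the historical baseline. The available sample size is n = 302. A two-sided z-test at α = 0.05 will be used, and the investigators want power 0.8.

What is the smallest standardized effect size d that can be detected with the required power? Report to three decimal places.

d ≈ 0.161

Need Φ(δ − 1.960) = 0.8, so δ = 1.960 + 0.842 = 2.802.
(Lower-tail contribution to power is negligible for δ > 0.)
δ = d·√n ⇒ d = δ/√n = 2.802/√302 = 0.1612.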